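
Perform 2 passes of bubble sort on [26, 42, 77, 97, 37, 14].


Initial: [26, 42, 77, 97, 37, 14]
Pass 1: [26, 42, 77, 37, 14, 97] (2 swaps)
Pass 2: [26, 42, 37, 14, 77, 97] (2 swaps)

After 2 passes: [26, 42, 37, 14, 77, 97]


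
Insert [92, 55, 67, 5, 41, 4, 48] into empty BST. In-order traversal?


Insert 92: root
Insert 55: L from 92
Insert 67: L from 92 -> R from 55
Insert 5: L from 92 -> L from 55
Insert 41: L from 92 -> L from 55 -> R from 5
Insert 4: L from 92 -> L from 55 -> L from 5
Insert 48: L from 92 -> L from 55 -> R from 5 -> R from 41

In-order: [4, 5, 41, 48, 55, 67, 92]


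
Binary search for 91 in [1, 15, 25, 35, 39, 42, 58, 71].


Step 1: lo=0, hi=7, mid=3, val=35
Step 2: lo=4, hi=7, mid=5, val=42
Step 3: lo=6, hi=7, mid=6, val=58
Step 4: lo=7, hi=7, mid=7, val=71

Not found


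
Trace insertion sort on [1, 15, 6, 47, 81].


Initial: [1, 15, 6, 47, 81]
Insert 15: [1, 15, 6, 47, 81]
Insert 6: [1, 6, 15, 47, 81]
Insert 47: [1, 6, 15, 47, 81]
Insert 81: [1, 6, 15, 47, 81]

Sorted: [1, 6, 15, 47, 81]


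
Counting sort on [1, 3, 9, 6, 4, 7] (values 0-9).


Input: [1, 3, 9, 6, 4, 7]
Counts: [0, 1, 0, 1, 1, 0, 1, 1, 0, 1]

Sorted: [1, 3, 4, 6, 7, 9]


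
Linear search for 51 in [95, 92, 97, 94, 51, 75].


i=0: 95!=51
i=1: 92!=51
i=2: 97!=51
i=3: 94!=51
i=4: 51==51 found!

Found at 4, 5 comps


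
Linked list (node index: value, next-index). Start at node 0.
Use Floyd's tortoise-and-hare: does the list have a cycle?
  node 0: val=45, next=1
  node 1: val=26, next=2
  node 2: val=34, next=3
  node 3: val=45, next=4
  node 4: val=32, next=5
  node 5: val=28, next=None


Floyd's tortoise (slow, +1) and hare (fast, +2):
  init: slow=0, fast=0
  step 1: slow=1, fast=2
  step 2: slow=2, fast=4
  step 3: fast 4->5->None, no cycle

Cycle: no


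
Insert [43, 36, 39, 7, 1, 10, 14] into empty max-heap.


Insert 43: [43]
Insert 36: [43, 36]
Insert 39: [43, 36, 39]
Insert 7: [43, 36, 39, 7]
Insert 1: [43, 36, 39, 7, 1]
Insert 10: [43, 36, 39, 7, 1, 10]
Insert 14: [43, 36, 39, 7, 1, 10, 14]

Final heap: [43, 36, 39, 7, 1, 10, 14]


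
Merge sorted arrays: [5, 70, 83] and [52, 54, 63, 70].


Take 5 from A
Take 52 from B
Take 54 from B
Take 63 from B
Take 70 from A
Take 70 from B

Merged: [5, 52, 54, 63, 70, 70, 83]


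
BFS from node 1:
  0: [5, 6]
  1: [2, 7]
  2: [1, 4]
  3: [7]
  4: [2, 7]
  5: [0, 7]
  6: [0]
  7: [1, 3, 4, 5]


Visit 1, enqueue [2, 7]
Visit 2, enqueue [4]
Visit 7, enqueue [3, 5]
Visit 4, enqueue []
Visit 3, enqueue []
Visit 5, enqueue [0]
Visit 0, enqueue [6]
Visit 6, enqueue []

BFS order: [1, 2, 7, 4, 3, 5, 0, 6]


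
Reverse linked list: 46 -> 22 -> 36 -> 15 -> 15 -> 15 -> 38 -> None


Step 1: curr=46, set curr.next=prev(None) | reversed so far: 46
Step 2: curr=22, set curr.next=prev(46) | reversed so far: 22 -> 46
Step 3: curr=36, set curr.next=prev(22) | reversed so far: 36 -> 22 -> 46
Step 4: curr=15, set curr.next=prev(36) | reversed so far: 15 -> 36 -> 22 -> 46
Step 5: curr=15, set curr.next=prev(15) | reversed so far: 15 -> 15 -> 36 -> 22 -> 46
Step 6: curr=15, set curr.next=prev(15) | reversed so far: 15 -> 15 -> 15 -> 36 -> 22 -> 46
Step 7: curr=38, set curr.next=prev(15) | reversed so far: 38 -> 15 -> 15 -> 15 -> 36 -> 22 -> 46

38 -> 15 -> 15 -> 15 -> 36 -> 22 -> 46 -> None


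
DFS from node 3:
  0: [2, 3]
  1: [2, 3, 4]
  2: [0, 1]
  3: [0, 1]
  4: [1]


Visit 3, push [1, 0]
Visit 0, push [2]
Visit 2, push [1]
Visit 1, push [4]
Visit 4, push []

DFS order: [3, 0, 2, 1, 4]


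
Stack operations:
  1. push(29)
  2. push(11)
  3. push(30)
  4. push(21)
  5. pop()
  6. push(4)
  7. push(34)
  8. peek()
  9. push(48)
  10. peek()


push(29) -> [29]
push(11) -> [29, 11]
push(30) -> [29, 11, 30]
push(21) -> [29, 11, 30, 21]
pop()->21, [29, 11, 30]
push(4) -> [29, 11, 30, 4]
push(34) -> [29, 11, 30, 4, 34]
peek()->34
push(48) -> [29, 11, 30, 4, 34, 48]
peek()->48

Final stack: [29, 11, 30, 4, 34, 48]


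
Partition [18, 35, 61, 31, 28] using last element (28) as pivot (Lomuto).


Pivot: 28
  18 <= 28: advance i (no swap)
Place pivot at 1: [18, 28, 61, 31, 35]

Partitioned: [18, 28, 61, 31, 35]


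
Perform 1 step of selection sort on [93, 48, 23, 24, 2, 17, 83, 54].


Initial: [93, 48, 23, 24, 2, 17, 83, 54]
Step 1: min=2 at 4
  Swap: [2, 48, 23, 24, 93, 17, 83, 54]

After 1 step: [2, 48, 23, 24, 93, 17, 83, 54]


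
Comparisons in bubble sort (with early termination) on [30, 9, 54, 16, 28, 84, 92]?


Algorithm: bubble sort (with early termination)
Input: [30, 9, 54, 16, 28, 84, 92]
Sorted: [9, 16, 28, 30, 54, 84, 92]

15


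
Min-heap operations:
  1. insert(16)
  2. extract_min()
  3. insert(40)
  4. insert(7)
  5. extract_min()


insert(16) -> [16]
extract_min()->16, []
insert(40) -> [40]
insert(7) -> [7, 40]
extract_min()->7, [40]

Final heap: [40]


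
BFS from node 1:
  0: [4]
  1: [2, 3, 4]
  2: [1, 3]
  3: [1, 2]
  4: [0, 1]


Visit 1, enqueue [2, 3, 4]
Visit 2, enqueue []
Visit 3, enqueue []
Visit 4, enqueue [0]
Visit 0, enqueue []

BFS order: [1, 2, 3, 4, 0]


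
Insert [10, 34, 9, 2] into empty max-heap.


Insert 10: [10]
Insert 34: [34, 10]
Insert 9: [34, 10, 9]
Insert 2: [34, 10, 9, 2]

Final heap: [34, 10, 9, 2]


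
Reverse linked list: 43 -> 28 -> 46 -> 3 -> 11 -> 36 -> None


Step 1: curr=43, set curr.next=prev(None) | reversed so far: 43
Step 2: curr=28, set curr.next=prev(43) | reversed so far: 28 -> 43
Step 3: curr=46, set curr.next=prev(28) | reversed so far: 46 -> 28 -> 43
Step 4: curr=3, set curr.next=prev(46) | reversed so far: 3 -> 46 -> 28 -> 43
Step 5: curr=11, set curr.next=prev(3) | reversed so far: 11 -> 3 -> 46 -> 28 -> 43
Step 6: curr=36, set curr.next=prev(11) | reversed so far: 36 -> 11 -> 3 -> 46 -> 28 -> 43

36 -> 11 -> 3 -> 46 -> 28 -> 43 -> None


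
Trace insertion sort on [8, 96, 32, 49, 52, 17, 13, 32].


Initial: [8, 96, 32, 49, 52, 17, 13, 32]
Insert 96: [8, 96, 32, 49, 52, 17, 13, 32]
Insert 32: [8, 32, 96, 49, 52, 17, 13, 32]
Insert 49: [8, 32, 49, 96, 52, 17, 13, 32]
Insert 52: [8, 32, 49, 52, 96, 17, 13, 32]
Insert 17: [8, 17, 32, 49, 52, 96, 13, 32]
Insert 13: [8, 13, 17, 32, 49, 52, 96, 32]
Insert 32: [8, 13, 17, 32, 32, 49, 52, 96]

Sorted: [8, 13, 17, 32, 32, 49, 52, 96]


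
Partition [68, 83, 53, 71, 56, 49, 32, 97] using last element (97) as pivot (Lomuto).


Pivot: 97
  68 <= 97: advance i (no swap)
  83 <= 97: advance i (no swap)
  53 <= 97: advance i (no swap)
  71 <= 97: advance i (no swap)
  56 <= 97: advance i (no swap)
  49 <= 97: advance i (no swap)
  32 <= 97: advance i (no swap)
Place pivot at 7: [68, 83, 53, 71, 56, 49, 32, 97]

Partitioned: [68, 83, 53, 71, 56, 49, 32, 97]


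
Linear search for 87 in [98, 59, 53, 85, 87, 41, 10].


i=0: 98!=87
i=1: 59!=87
i=2: 53!=87
i=3: 85!=87
i=4: 87==87 found!

Found at 4, 5 comps


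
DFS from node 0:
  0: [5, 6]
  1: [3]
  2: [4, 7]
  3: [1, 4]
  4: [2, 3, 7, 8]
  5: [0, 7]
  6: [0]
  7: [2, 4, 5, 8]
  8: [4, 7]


Visit 0, push [6, 5]
Visit 5, push [7]
Visit 7, push [8, 4, 2]
Visit 2, push [4]
Visit 4, push [8, 3]
Visit 3, push [1]
Visit 1, push []
Visit 8, push []
Visit 6, push []

DFS order: [0, 5, 7, 2, 4, 3, 1, 8, 6]


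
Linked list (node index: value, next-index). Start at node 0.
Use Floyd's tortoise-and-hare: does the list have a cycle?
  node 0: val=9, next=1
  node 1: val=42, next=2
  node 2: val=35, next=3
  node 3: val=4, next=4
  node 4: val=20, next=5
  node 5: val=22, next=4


Floyd's tortoise (slow, +1) and hare (fast, +2):
  init: slow=0, fast=0
  step 1: slow=1, fast=2
  step 2: slow=2, fast=4
  step 3: slow=3, fast=4
  step 4: slow=4, fast=4
  slow == fast at node 4: cycle detected

Cycle: yes


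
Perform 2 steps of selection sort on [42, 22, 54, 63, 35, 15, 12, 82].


Initial: [42, 22, 54, 63, 35, 15, 12, 82]
Step 1: min=12 at 6
  Swap: [12, 22, 54, 63, 35, 15, 42, 82]
Step 2: min=15 at 5
  Swap: [12, 15, 54, 63, 35, 22, 42, 82]

After 2 steps: [12, 15, 54, 63, 35, 22, 42, 82]


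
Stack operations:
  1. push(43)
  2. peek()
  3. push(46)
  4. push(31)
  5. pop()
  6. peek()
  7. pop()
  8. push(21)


push(43) -> [43]
peek()->43
push(46) -> [43, 46]
push(31) -> [43, 46, 31]
pop()->31, [43, 46]
peek()->46
pop()->46, [43]
push(21) -> [43, 21]

Final stack: [43, 21]


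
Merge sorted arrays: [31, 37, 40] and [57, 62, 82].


Take 31 from A
Take 37 from A
Take 40 from A

Merged: [31, 37, 40, 57, 62, 82]


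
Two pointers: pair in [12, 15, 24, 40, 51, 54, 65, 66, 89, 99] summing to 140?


lo=0(12)+hi=9(99)=111
lo=1(15)+hi=9(99)=114
lo=2(24)+hi=9(99)=123
lo=3(40)+hi=9(99)=139
lo=4(51)+hi=9(99)=150
lo=4(51)+hi=8(89)=140

Yes: 51+89=140


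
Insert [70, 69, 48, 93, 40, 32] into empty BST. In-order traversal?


Insert 70: root
Insert 69: L from 70
Insert 48: L from 70 -> L from 69
Insert 93: R from 70
Insert 40: L from 70 -> L from 69 -> L from 48
Insert 32: L from 70 -> L from 69 -> L from 48 -> L from 40

In-order: [32, 40, 48, 69, 70, 93]


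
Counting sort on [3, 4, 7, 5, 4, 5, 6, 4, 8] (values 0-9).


Input: [3, 4, 7, 5, 4, 5, 6, 4, 8]
Counts: [0, 0, 0, 1, 3, 2, 1, 1, 1, 0]

Sorted: [3, 4, 4, 4, 5, 5, 6, 7, 8]


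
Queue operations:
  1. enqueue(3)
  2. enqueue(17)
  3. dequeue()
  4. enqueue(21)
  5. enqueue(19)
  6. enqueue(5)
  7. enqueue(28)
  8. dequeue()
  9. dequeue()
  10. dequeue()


enqueue(3) -> [3]
enqueue(17) -> [3, 17]
dequeue()->3, [17]
enqueue(21) -> [17, 21]
enqueue(19) -> [17, 21, 19]
enqueue(5) -> [17, 21, 19, 5]
enqueue(28) -> [17, 21, 19, 5, 28]
dequeue()->17, [21, 19, 5, 28]
dequeue()->21, [19, 5, 28]
dequeue()->19, [5, 28]

Final queue: [5, 28]


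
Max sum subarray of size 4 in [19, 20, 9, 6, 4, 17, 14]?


[0:4]: 54
[1:5]: 39
[2:6]: 36
[3:7]: 41

Max: 54 at [0:4]


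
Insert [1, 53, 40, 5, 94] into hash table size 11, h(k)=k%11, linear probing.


Insert 1: h=1 -> slot 1
Insert 53: h=9 -> slot 9
Insert 40: h=7 -> slot 7
Insert 5: h=5 -> slot 5
Insert 94: h=6 -> slot 6

Table: [None, 1, None, None, None, 5, 94, 40, None, 53, None]


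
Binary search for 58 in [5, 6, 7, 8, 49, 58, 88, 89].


Step 1: lo=0, hi=7, mid=3, val=8
Step 2: lo=4, hi=7, mid=5, val=58

Found at index 5


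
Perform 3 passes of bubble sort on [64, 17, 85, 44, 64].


Initial: [64, 17, 85, 44, 64]
Pass 1: [17, 64, 44, 64, 85] (3 swaps)
Pass 2: [17, 44, 64, 64, 85] (1 swaps)
Pass 3: [17, 44, 64, 64, 85] (0 swaps)

After 3 passes: [17, 44, 64, 64, 85]


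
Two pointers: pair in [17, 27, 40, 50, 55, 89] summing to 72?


lo=0(17)+hi=5(89)=106
lo=0(17)+hi=4(55)=72

Yes: 17+55=72


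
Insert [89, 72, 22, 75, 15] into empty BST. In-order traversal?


Insert 89: root
Insert 72: L from 89
Insert 22: L from 89 -> L from 72
Insert 75: L from 89 -> R from 72
Insert 15: L from 89 -> L from 72 -> L from 22

In-order: [15, 22, 72, 75, 89]


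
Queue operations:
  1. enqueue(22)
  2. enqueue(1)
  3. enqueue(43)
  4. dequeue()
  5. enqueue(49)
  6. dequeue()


enqueue(22) -> [22]
enqueue(1) -> [22, 1]
enqueue(43) -> [22, 1, 43]
dequeue()->22, [1, 43]
enqueue(49) -> [1, 43, 49]
dequeue()->1, [43, 49]

Final queue: [43, 49]


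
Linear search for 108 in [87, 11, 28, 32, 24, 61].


i=0: 87!=108
i=1: 11!=108
i=2: 28!=108
i=3: 32!=108
i=4: 24!=108
i=5: 61!=108

Not found, 6 comps


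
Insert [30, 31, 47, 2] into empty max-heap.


Insert 30: [30]
Insert 31: [31, 30]
Insert 47: [47, 30, 31]
Insert 2: [47, 30, 31, 2]

Final heap: [47, 30, 31, 2]


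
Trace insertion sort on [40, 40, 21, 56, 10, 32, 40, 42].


Initial: [40, 40, 21, 56, 10, 32, 40, 42]
Insert 40: [40, 40, 21, 56, 10, 32, 40, 42]
Insert 21: [21, 40, 40, 56, 10, 32, 40, 42]
Insert 56: [21, 40, 40, 56, 10, 32, 40, 42]
Insert 10: [10, 21, 40, 40, 56, 32, 40, 42]
Insert 32: [10, 21, 32, 40, 40, 56, 40, 42]
Insert 40: [10, 21, 32, 40, 40, 40, 56, 42]
Insert 42: [10, 21, 32, 40, 40, 40, 42, 56]

Sorted: [10, 21, 32, 40, 40, 40, 42, 56]


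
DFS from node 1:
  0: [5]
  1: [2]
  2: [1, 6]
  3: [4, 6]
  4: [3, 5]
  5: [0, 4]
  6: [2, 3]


Visit 1, push [2]
Visit 2, push [6]
Visit 6, push [3]
Visit 3, push [4]
Visit 4, push [5]
Visit 5, push [0]
Visit 0, push []

DFS order: [1, 2, 6, 3, 4, 5, 0]


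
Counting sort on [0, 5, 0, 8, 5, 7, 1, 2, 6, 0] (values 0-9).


Input: [0, 5, 0, 8, 5, 7, 1, 2, 6, 0]
Counts: [3, 1, 1, 0, 0, 2, 1, 1, 1, 0]

Sorted: [0, 0, 0, 1, 2, 5, 5, 6, 7, 8]


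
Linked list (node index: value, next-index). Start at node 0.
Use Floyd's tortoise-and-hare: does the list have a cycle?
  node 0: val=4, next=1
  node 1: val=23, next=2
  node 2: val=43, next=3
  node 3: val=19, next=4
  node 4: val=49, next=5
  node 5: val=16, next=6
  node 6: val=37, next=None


Floyd's tortoise (slow, +1) and hare (fast, +2):
  init: slow=0, fast=0
  step 1: slow=1, fast=2
  step 2: slow=2, fast=4
  step 3: slow=3, fast=6
  step 4: fast -> None, no cycle

Cycle: no


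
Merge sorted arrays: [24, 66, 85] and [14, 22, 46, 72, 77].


Take 14 from B
Take 22 from B
Take 24 from A
Take 46 from B
Take 66 from A
Take 72 from B
Take 77 from B

Merged: [14, 22, 24, 46, 66, 72, 77, 85]


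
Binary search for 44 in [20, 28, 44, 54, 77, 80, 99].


Step 1: lo=0, hi=6, mid=3, val=54
Step 2: lo=0, hi=2, mid=1, val=28
Step 3: lo=2, hi=2, mid=2, val=44

Found at index 2


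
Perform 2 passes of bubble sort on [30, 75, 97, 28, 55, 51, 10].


Initial: [30, 75, 97, 28, 55, 51, 10]
Pass 1: [30, 75, 28, 55, 51, 10, 97] (4 swaps)
Pass 2: [30, 28, 55, 51, 10, 75, 97] (4 swaps)

After 2 passes: [30, 28, 55, 51, 10, 75, 97]


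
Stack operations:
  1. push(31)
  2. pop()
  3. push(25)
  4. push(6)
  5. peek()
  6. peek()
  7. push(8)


push(31) -> [31]
pop()->31, []
push(25) -> [25]
push(6) -> [25, 6]
peek()->6
peek()->6
push(8) -> [25, 6, 8]

Final stack: [25, 6, 8]


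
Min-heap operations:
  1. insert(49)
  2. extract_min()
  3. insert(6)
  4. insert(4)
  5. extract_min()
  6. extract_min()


insert(49) -> [49]
extract_min()->49, []
insert(6) -> [6]
insert(4) -> [4, 6]
extract_min()->4, [6]
extract_min()->6, []

Final heap: []


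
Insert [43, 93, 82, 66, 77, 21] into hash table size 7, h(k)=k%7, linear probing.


Insert 43: h=1 -> slot 1
Insert 93: h=2 -> slot 2
Insert 82: h=5 -> slot 5
Insert 66: h=3 -> slot 3
Insert 77: h=0 -> slot 0
Insert 21: h=0, 4 probes -> slot 4

Table: [77, 43, 93, 66, 21, 82, None]


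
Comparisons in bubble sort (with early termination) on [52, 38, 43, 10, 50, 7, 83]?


Algorithm: bubble sort (with early termination)
Input: [52, 38, 43, 10, 50, 7, 83]
Sorted: [7, 10, 38, 43, 50, 52, 83]

21


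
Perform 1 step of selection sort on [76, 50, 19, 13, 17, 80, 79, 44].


Initial: [76, 50, 19, 13, 17, 80, 79, 44]
Step 1: min=13 at 3
  Swap: [13, 50, 19, 76, 17, 80, 79, 44]

After 1 step: [13, 50, 19, 76, 17, 80, 79, 44]


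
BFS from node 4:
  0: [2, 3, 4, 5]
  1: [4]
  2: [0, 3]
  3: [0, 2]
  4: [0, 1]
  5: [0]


Visit 4, enqueue [0, 1]
Visit 0, enqueue [2, 3, 5]
Visit 1, enqueue []
Visit 2, enqueue []
Visit 3, enqueue []
Visit 5, enqueue []

BFS order: [4, 0, 1, 2, 3, 5]


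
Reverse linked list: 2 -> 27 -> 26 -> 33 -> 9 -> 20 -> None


Step 1: curr=2, set curr.next=prev(None) | reversed so far: 2
Step 2: curr=27, set curr.next=prev(2) | reversed so far: 27 -> 2
Step 3: curr=26, set curr.next=prev(27) | reversed so far: 26 -> 27 -> 2
Step 4: curr=33, set curr.next=prev(26) | reversed so far: 33 -> 26 -> 27 -> 2
Step 5: curr=9, set curr.next=prev(33) | reversed so far: 9 -> 33 -> 26 -> 27 -> 2
Step 6: curr=20, set curr.next=prev(9) | reversed so far: 20 -> 9 -> 33 -> 26 -> 27 -> 2

20 -> 9 -> 33 -> 26 -> 27 -> 2 -> None


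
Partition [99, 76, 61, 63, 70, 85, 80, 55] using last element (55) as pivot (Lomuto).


Pivot: 55
Place pivot at 0: [55, 76, 61, 63, 70, 85, 80, 99]

Partitioned: [55, 76, 61, 63, 70, 85, 80, 99]


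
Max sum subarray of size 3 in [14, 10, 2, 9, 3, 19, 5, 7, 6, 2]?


[0:3]: 26
[1:4]: 21
[2:5]: 14
[3:6]: 31
[4:7]: 27
[5:8]: 31
[6:9]: 18
[7:10]: 15

Max: 31 at [3:6]


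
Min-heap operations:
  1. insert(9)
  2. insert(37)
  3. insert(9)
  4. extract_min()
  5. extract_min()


insert(9) -> [9]
insert(37) -> [9, 37]
insert(9) -> [9, 37, 9]
extract_min()->9, [9, 37]
extract_min()->9, [37]

Final heap: [37]


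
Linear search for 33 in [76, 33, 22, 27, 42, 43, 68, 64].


i=0: 76!=33
i=1: 33==33 found!

Found at 1, 2 comps


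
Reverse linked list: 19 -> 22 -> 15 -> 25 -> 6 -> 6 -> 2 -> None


Step 1: curr=19, set curr.next=prev(None) | reversed so far: 19
Step 2: curr=22, set curr.next=prev(19) | reversed so far: 22 -> 19
Step 3: curr=15, set curr.next=prev(22) | reversed so far: 15 -> 22 -> 19
Step 4: curr=25, set curr.next=prev(15) | reversed so far: 25 -> 15 -> 22 -> 19
Step 5: curr=6, set curr.next=prev(25) | reversed so far: 6 -> 25 -> 15 -> 22 -> 19
Step 6: curr=6, set curr.next=prev(6) | reversed so far: 6 -> 6 -> 25 -> 15 -> 22 -> 19
Step 7: curr=2, set curr.next=prev(6) | reversed so far: 2 -> 6 -> 6 -> 25 -> 15 -> 22 -> 19

2 -> 6 -> 6 -> 25 -> 15 -> 22 -> 19 -> None


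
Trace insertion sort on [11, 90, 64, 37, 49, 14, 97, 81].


Initial: [11, 90, 64, 37, 49, 14, 97, 81]
Insert 90: [11, 90, 64, 37, 49, 14, 97, 81]
Insert 64: [11, 64, 90, 37, 49, 14, 97, 81]
Insert 37: [11, 37, 64, 90, 49, 14, 97, 81]
Insert 49: [11, 37, 49, 64, 90, 14, 97, 81]
Insert 14: [11, 14, 37, 49, 64, 90, 97, 81]
Insert 97: [11, 14, 37, 49, 64, 90, 97, 81]
Insert 81: [11, 14, 37, 49, 64, 81, 90, 97]

Sorted: [11, 14, 37, 49, 64, 81, 90, 97]


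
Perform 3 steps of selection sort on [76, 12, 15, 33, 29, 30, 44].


Initial: [76, 12, 15, 33, 29, 30, 44]
Step 1: min=12 at 1
  Swap: [12, 76, 15, 33, 29, 30, 44]
Step 2: min=15 at 2
  Swap: [12, 15, 76, 33, 29, 30, 44]
Step 3: min=29 at 4
  Swap: [12, 15, 29, 33, 76, 30, 44]

After 3 steps: [12, 15, 29, 33, 76, 30, 44]


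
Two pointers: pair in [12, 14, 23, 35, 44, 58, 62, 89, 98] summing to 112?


lo=0(12)+hi=8(98)=110
lo=1(14)+hi=8(98)=112

Yes: 14+98=112


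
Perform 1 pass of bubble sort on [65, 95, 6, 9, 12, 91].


Initial: [65, 95, 6, 9, 12, 91]
Pass 1: [65, 6, 9, 12, 91, 95] (4 swaps)

After 1 pass: [65, 6, 9, 12, 91, 95]


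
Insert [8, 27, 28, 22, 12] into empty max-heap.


Insert 8: [8]
Insert 27: [27, 8]
Insert 28: [28, 8, 27]
Insert 22: [28, 22, 27, 8]
Insert 12: [28, 22, 27, 8, 12]

Final heap: [28, 22, 27, 8, 12]


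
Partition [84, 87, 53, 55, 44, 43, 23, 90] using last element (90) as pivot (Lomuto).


Pivot: 90
  84 <= 90: advance i (no swap)
  87 <= 90: advance i (no swap)
  53 <= 90: advance i (no swap)
  55 <= 90: advance i (no swap)
  44 <= 90: advance i (no swap)
  43 <= 90: advance i (no swap)
  23 <= 90: advance i (no swap)
Place pivot at 7: [84, 87, 53, 55, 44, 43, 23, 90]

Partitioned: [84, 87, 53, 55, 44, 43, 23, 90]


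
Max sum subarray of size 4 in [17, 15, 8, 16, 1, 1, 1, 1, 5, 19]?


[0:4]: 56
[1:5]: 40
[2:6]: 26
[3:7]: 19
[4:8]: 4
[5:9]: 8
[6:10]: 26

Max: 56 at [0:4]


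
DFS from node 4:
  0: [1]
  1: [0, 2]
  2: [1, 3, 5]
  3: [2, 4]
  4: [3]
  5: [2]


Visit 4, push [3]
Visit 3, push [2]
Visit 2, push [5, 1]
Visit 1, push [0]
Visit 0, push []
Visit 5, push []

DFS order: [4, 3, 2, 1, 0, 5]


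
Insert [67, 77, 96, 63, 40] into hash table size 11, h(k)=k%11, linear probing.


Insert 67: h=1 -> slot 1
Insert 77: h=0 -> slot 0
Insert 96: h=8 -> slot 8
Insert 63: h=8, 1 probes -> slot 9
Insert 40: h=7 -> slot 7

Table: [77, 67, None, None, None, None, None, 40, 96, 63, None]


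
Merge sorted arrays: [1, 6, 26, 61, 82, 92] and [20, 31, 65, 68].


Take 1 from A
Take 6 from A
Take 20 from B
Take 26 from A
Take 31 from B
Take 61 from A
Take 65 from B
Take 68 from B

Merged: [1, 6, 20, 26, 31, 61, 65, 68, 82, 92]


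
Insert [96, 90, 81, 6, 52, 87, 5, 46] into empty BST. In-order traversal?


Insert 96: root
Insert 90: L from 96
Insert 81: L from 96 -> L from 90
Insert 6: L from 96 -> L from 90 -> L from 81
Insert 52: L from 96 -> L from 90 -> L from 81 -> R from 6
Insert 87: L from 96 -> L from 90 -> R from 81
Insert 5: L from 96 -> L from 90 -> L from 81 -> L from 6
Insert 46: L from 96 -> L from 90 -> L from 81 -> R from 6 -> L from 52

In-order: [5, 6, 46, 52, 81, 87, 90, 96]


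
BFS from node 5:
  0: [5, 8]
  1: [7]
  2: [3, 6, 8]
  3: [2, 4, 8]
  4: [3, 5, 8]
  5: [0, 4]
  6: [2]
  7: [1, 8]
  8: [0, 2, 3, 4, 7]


Visit 5, enqueue [0, 4]
Visit 0, enqueue [8]
Visit 4, enqueue [3]
Visit 8, enqueue [2, 7]
Visit 3, enqueue []
Visit 2, enqueue [6]
Visit 7, enqueue [1]
Visit 6, enqueue []
Visit 1, enqueue []

BFS order: [5, 0, 4, 8, 3, 2, 7, 6, 1]


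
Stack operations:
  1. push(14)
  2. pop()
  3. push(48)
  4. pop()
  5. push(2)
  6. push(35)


push(14) -> [14]
pop()->14, []
push(48) -> [48]
pop()->48, []
push(2) -> [2]
push(35) -> [2, 35]

Final stack: [2, 35]


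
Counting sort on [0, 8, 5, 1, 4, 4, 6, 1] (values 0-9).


Input: [0, 8, 5, 1, 4, 4, 6, 1]
Counts: [1, 2, 0, 0, 2, 1, 1, 0, 1, 0]

Sorted: [0, 1, 1, 4, 4, 5, 6, 8]


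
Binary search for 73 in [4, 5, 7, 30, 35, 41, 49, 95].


Step 1: lo=0, hi=7, mid=3, val=30
Step 2: lo=4, hi=7, mid=5, val=41
Step 3: lo=6, hi=7, mid=6, val=49
Step 4: lo=7, hi=7, mid=7, val=95

Not found


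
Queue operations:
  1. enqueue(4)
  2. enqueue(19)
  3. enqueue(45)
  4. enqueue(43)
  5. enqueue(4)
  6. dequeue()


enqueue(4) -> [4]
enqueue(19) -> [4, 19]
enqueue(45) -> [4, 19, 45]
enqueue(43) -> [4, 19, 45, 43]
enqueue(4) -> [4, 19, 45, 43, 4]
dequeue()->4, [19, 45, 43, 4]

Final queue: [19, 45, 43, 4]


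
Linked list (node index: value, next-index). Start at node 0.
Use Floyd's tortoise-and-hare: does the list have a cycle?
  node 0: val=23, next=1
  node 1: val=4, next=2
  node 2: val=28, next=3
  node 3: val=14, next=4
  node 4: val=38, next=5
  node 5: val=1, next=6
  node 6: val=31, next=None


Floyd's tortoise (slow, +1) and hare (fast, +2):
  init: slow=0, fast=0
  step 1: slow=1, fast=2
  step 2: slow=2, fast=4
  step 3: slow=3, fast=6
  step 4: fast -> None, no cycle

Cycle: no


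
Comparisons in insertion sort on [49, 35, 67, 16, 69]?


Algorithm: insertion sort
Input: [49, 35, 67, 16, 69]
Sorted: [16, 35, 49, 67, 69]

6


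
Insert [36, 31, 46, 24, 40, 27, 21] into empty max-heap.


Insert 36: [36]
Insert 31: [36, 31]
Insert 46: [46, 31, 36]
Insert 24: [46, 31, 36, 24]
Insert 40: [46, 40, 36, 24, 31]
Insert 27: [46, 40, 36, 24, 31, 27]
Insert 21: [46, 40, 36, 24, 31, 27, 21]

Final heap: [46, 40, 36, 24, 31, 27, 21]


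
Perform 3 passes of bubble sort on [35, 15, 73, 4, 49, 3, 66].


Initial: [35, 15, 73, 4, 49, 3, 66]
Pass 1: [15, 35, 4, 49, 3, 66, 73] (5 swaps)
Pass 2: [15, 4, 35, 3, 49, 66, 73] (2 swaps)
Pass 3: [4, 15, 3, 35, 49, 66, 73] (2 swaps)

After 3 passes: [4, 15, 3, 35, 49, 66, 73]


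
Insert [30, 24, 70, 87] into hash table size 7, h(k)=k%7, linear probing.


Insert 30: h=2 -> slot 2
Insert 24: h=3 -> slot 3
Insert 70: h=0 -> slot 0
Insert 87: h=3, 1 probes -> slot 4

Table: [70, None, 30, 24, 87, None, None]


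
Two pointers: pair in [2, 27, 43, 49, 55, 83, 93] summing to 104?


lo=0(2)+hi=6(93)=95
lo=1(27)+hi=6(93)=120
lo=1(27)+hi=5(83)=110
lo=1(27)+hi=4(55)=82
lo=2(43)+hi=4(55)=98
lo=3(49)+hi=4(55)=104

Yes: 49+55=104


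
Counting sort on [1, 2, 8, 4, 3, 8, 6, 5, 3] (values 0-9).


Input: [1, 2, 8, 4, 3, 8, 6, 5, 3]
Counts: [0, 1, 1, 2, 1, 1, 1, 0, 2, 0]

Sorted: [1, 2, 3, 3, 4, 5, 6, 8, 8]


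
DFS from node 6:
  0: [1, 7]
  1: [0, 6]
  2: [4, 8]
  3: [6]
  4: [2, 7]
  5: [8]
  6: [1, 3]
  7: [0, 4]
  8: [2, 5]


Visit 6, push [3, 1]
Visit 1, push [0]
Visit 0, push [7]
Visit 7, push [4]
Visit 4, push [2]
Visit 2, push [8]
Visit 8, push [5]
Visit 5, push []
Visit 3, push []

DFS order: [6, 1, 0, 7, 4, 2, 8, 5, 3]


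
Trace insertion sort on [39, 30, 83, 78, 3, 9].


Initial: [39, 30, 83, 78, 3, 9]
Insert 30: [30, 39, 83, 78, 3, 9]
Insert 83: [30, 39, 83, 78, 3, 9]
Insert 78: [30, 39, 78, 83, 3, 9]
Insert 3: [3, 30, 39, 78, 83, 9]
Insert 9: [3, 9, 30, 39, 78, 83]

Sorted: [3, 9, 30, 39, 78, 83]


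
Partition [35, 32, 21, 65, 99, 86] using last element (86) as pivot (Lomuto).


Pivot: 86
  35 <= 86: advance i (no swap)
  32 <= 86: advance i (no swap)
  21 <= 86: advance i (no swap)
  65 <= 86: advance i (no swap)
Place pivot at 4: [35, 32, 21, 65, 86, 99]

Partitioned: [35, 32, 21, 65, 86, 99]


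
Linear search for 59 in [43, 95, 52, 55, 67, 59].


i=0: 43!=59
i=1: 95!=59
i=2: 52!=59
i=3: 55!=59
i=4: 67!=59
i=5: 59==59 found!

Found at 5, 6 comps


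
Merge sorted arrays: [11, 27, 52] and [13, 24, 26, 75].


Take 11 from A
Take 13 from B
Take 24 from B
Take 26 from B
Take 27 from A
Take 52 from A

Merged: [11, 13, 24, 26, 27, 52, 75]


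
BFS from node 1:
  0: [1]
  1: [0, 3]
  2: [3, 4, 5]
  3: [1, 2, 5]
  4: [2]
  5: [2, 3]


Visit 1, enqueue [0, 3]
Visit 0, enqueue []
Visit 3, enqueue [2, 5]
Visit 2, enqueue [4]
Visit 5, enqueue []
Visit 4, enqueue []

BFS order: [1, 0, 3, 2, 5, 4]


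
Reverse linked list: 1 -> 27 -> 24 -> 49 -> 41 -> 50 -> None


Step 1: curr=1, set curr.next=prev(None) | reversed so far: 1
Step 2: curr=27, set curr.next=prev(1) | reversed so far: 27 -> 1
Step 3: curr=24, set curr.next=prev(27) | reversed so far: 24 -> 27 -> 1
Step 4: curr=49, set curr.next=prev(24) | reversed so far: 49 -> 24 -> 27 -> 1
Step 5: curr=41, set curr.next=prev(49) | reversed so far: 41 -> 49 -> 24 -> 27 -> 1
Step 6: curr=50, set curr.next=prev(41) | reversed so far: 50 -> 41 -> 49 -> 24 -> 27 -> 1

50 -> 41 -> 49 -> 24 -> 27 -> 1 -> None


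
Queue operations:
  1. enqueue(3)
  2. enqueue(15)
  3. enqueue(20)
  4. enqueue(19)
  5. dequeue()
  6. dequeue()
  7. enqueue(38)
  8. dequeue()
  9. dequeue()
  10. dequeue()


enqueue(3) -> [3]
enqueue(15) -> [3, 15]
enqueue(20) -> [3, 15, 20]
enqueue(19) -> [3, 15, 20, 19]
dequeue()->3, [15, 20, 19]
dequeue()->15, [20, 19]
enqueue(38) -> [20, 19, 38]
dequeue()->20, [19, 38]
dequeue()->19, [38]
dequeue()->38, []

Final queue: []


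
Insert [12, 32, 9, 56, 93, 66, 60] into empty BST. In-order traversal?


Insert 12: root
Insert 32: R from 12
Insert 9: L from 12
Insert 56: R from 12 -> R from 32
Insert 93: R from 12 -> R from 32 -> R from 56
Insert 66: R from 12 -> R from 32 -> R from 56 -> L from 93
Insert 60: R from 12 -> R from 32 -> R from 56 -> L from 93 -> L from 66

In-order: [9, 12, 32, 56, 60, 66, 93]


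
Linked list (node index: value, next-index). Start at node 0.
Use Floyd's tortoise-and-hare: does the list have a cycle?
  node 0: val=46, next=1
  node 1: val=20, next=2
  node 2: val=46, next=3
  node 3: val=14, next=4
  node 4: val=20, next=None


Floyd's tortoise (slow, +1) and hare (fast, +2):
  init: slow=0, fast=0
  step 1: slow=1, fast=2
  step 2: slow=2, fast=4
  step 3: fast -> None, no cycle

Cycle: no


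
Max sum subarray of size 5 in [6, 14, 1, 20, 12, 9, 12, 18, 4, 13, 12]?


[0:5]: 53
[1:6]: 56
[2:7]: 54
[3:8]: 71
[4:9]: 55
[5:10]: 56
[6:11]: 59

Max: 71 at [3:8]


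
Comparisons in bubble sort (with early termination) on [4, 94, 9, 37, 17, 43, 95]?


Algorithm: bubble sort (with early termination)
Input: [4, 94, 9, 37, 17, 43, 95]
Sorted: [4, 9, 17, 37, 43, 94, 95]

15


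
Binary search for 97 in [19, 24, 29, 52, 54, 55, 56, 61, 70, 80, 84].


Step 1: lo=0, hi=10, mid=5, val=55
Step 2: lo=6, hi=10, mid=8, val=70
Step 3: lo=9, hi=10, mid=9, val=80
Step 4: lo=10, hi=10, mid=10, val=84

Not found


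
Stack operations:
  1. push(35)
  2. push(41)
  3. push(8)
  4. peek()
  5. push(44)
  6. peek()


push(35) -> [35]
push(41) -> [35, 41]
push(8) -> [35, 41, 8]
peek()->8
push(44) -> [35, 41, 8, 44]
peek()->44

Final stack: [35, 41, 8, 44]


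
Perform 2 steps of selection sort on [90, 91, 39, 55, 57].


Initial: [90, 91, 39, 55, 57]
Step 1: min=39 at 2
  Swap: [39, 91, 90, 55, 57]
Step 2: min=55 at 3
  Swap: [39, 55, 90, 91, 57]

After 2 steps: [39, 55, 90, 91, 57]


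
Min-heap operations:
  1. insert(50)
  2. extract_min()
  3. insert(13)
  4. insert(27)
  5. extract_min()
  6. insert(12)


insert(50) -> [50]
extract_min()->50, []
insert(13) -> [13]
insert(27) -> [13, 27]
extract_min()->13, [27]
insert(12) -> [12, 27]

Final heap: [12, 27]


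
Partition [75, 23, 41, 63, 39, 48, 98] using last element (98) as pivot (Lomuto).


Pivot: 98
  75 <= 98: advance i (no swap)
  23 <= 98: advance i (no swap)
  41 <= 98: advance i (no swap)
  63 <= 98: advance i (no swap)
  39 <= 98: advance i (no swap)
  48 <= 98: advance i (no swap)
Place pivot at 6: [75, 23, 41, 63, 39, 48, 98]

Partitioned: [75, 23, 41, 63, 39, 48, 98]


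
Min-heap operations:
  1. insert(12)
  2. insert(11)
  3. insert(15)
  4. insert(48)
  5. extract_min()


insert(12) -> [12]
insert(11) -> [11, 12]
insert(15) -> [11, 12, 15]
insert(48) -> [11, 12, 15, 48]
extract_min()->11, [12, 48, 15]

Final heap: [12, 48, 15]


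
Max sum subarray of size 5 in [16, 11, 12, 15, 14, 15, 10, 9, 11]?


[0:5]: 68
[1:6]: 67
[2:7]: 66
[3:8]: 63
[4:9]: 59

Max: 68 at [0:5]


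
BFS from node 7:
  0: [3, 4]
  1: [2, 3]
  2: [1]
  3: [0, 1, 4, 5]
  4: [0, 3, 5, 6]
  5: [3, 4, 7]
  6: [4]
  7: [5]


Visit 7, enqueue [5]
Visit 5, enqueue [3, 4]
Visit 3, enqueue [0, 1]
Visit 4, enqueue [6]
Visit 0, enqueue []
Visit 1, enqueue [2]
Visit 6, enqueue []
Visit 2, enqueue []

BFS order: [7, 5, 3, 4, 0, 1, 6, 2]


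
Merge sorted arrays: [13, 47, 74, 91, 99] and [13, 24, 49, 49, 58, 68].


Take 13 from A
Take 13 from B
Take 24 from B
Take 47 from A
Take 49 from B
Take 49 from B
Take 58 from B
Take 68 from B

Merged: [13, 13, 24, 47, 49, 49, 58, 68, 74, 91, 99]


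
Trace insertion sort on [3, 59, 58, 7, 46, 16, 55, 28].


Initial: [3, 59, 58, 7, 46, 16, 55, 28]
Insert 59: [3, 59, 58, 7, 46, 16, 55, 28]
Insert 58: [3, 58, 59, 7, 46, 16, 55, 28]
Insert 7: [3, 7, 58, 59, 46, 16, 55, 28]
Insert 46: [3, 7, 46, 58, 59, 16, 55, 28]
Insert 16: [3, 7, 16, 46, 58, 59, 55, 28]
Insert 55: [3, 7, 16, 46, 55, 58, 59, 28]
Insert 28: [3, 7, 16, 28, 46, 55, 58, 59]

Sorted: [3, 7, 16, 28, 46, 55, 58, 59]


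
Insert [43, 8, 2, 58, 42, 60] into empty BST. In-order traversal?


Insert 43: root
Insert 8: L from 43
Insert 2: L from 43 -> L from 8
Insert 58: R from 43
Insert 42: L from 43 -> R from 8
Insert 60: R from 43 -> R from 58

In-order: [2, 8, 42, 43, 58, 60]


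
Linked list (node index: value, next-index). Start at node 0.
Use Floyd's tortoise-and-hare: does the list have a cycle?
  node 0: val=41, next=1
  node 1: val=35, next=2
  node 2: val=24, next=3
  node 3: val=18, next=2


Floyd's tortoise (slow, +1) and hare (fast, +2):
  init: slow=0, fast=0
  step 1: slow=1, fast=2
  step 2: slow=2, fast=2
  slow == fast at node 2: cycle detected

Cycle: yes


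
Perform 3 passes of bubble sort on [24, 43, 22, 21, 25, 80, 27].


Initial: [24, 43, 22, 21, 25, 80, 27]
Pass 1: [24, 22, 21, 25, 43, 27, 80] (4 swaps)
Pass 2: [22, 21, 24, 25, 27, 43, 80] (3 swaps)
Pass 3: [21, 22, 24, 25, 27, 43, 80] (1 swaps)

After 3 passes: [21, 22, 24, 25, 27, 43, 80]


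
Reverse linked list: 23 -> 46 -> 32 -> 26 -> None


Step 1: curr=23, set curr.next=prev(None) | reversed so far: 23
Step 2: curr=46, set curr.next=prev(23) | reversed so far: 46 -> 23
Step 3: curr=32, set curr.next=prev(46) | reversed so far: 32 -> 46 -> 23
Step 4: curr=26, set curr.next=prev(32) | reversed so far: 26 -> 32 -> 46 -> 23

26 -> 32 -> 46 -> 23 -> None


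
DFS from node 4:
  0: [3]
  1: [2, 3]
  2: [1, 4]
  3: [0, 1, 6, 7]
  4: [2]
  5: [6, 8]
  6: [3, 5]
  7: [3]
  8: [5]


Visit 4, push [2]
Visit 2, push [1]
Visit 1, push [3]
Visit 3, push [7, 6, 0]
Visit 0, push []
Visit 6, push [5]
Visit 5, push [8]
Visit 8, push []
Visit 7, push []

DFS order: [4, 2, 1, 3, 0, 6, 5, 8, 7]


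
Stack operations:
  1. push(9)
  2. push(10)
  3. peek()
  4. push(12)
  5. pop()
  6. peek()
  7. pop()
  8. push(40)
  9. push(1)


push(9) -> [9]
push(10) -> [9, 10]
peek()->10
push(12) -> [9, 10, 12]
pop()->12, [9, 10]
peek()->10
pop()->10, [9]
push(40) -> [9, 40]
push(1) -> [9, 40, 1]

Final stack: [9, 40, 1]


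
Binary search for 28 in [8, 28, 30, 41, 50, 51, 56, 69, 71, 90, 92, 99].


Step 1: lo=0, hi=11, mid=5, val=51
Step 2: lo=0, hi=4, mid=2, val=30
Step 3: lo=0, hi=1, mid=0, val=8
Step 4: lo=1, hi=1, mid=1, val=28

Found at index 1


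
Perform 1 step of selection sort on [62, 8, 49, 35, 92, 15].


Initial: [62, 8, 49, 35, 92, 15]
Step 1: min=8 at 1
  Swap: [8, 62, 49, 35, 92, 15]

After 1 step: [8, 62, 49, 35, 92, 15]


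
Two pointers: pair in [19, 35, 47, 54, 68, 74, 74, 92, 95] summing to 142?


lo=0(19)+hi=8(95)=114
lo=1(35)+hi=8(95)=130
lo=2(47)+hi=8(95)=142

Yes: 47+95=142


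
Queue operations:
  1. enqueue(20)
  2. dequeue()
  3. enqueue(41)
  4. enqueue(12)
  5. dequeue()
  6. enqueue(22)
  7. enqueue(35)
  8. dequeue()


enqueue(20) -> [20]
dequeue()->20, []
enqueue(41) -> [41]
enqueue(12) -> [41, 12]
dequeue()->41, [12]
enqueue(22) -> [12, 22]
enqueue(35) -> [12, 22, 35]
dequeue()->12, [22, 35]

Final queue: [22, 35]


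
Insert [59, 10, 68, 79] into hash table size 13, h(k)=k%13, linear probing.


Insert 59: h=7 -> slot 7
Insert 10: h=10 -> slot 10
Insert 68: h=3 -> slot 3
Insert 79: h=1 -> slot 1

Table: [None, 79, None, 68, None, None, None, 59, None, None, 10, None, None]


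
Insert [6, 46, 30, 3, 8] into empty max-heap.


Insert 6: [6]
Insert 46: [46, 6]
Insert 30: [46, 6, 30]
Insert 3: [46, 6, 30, 3]
Insert 8: [46, 8, 30, 3, 6]

Final heap: [46, 8, 30, 3, 6]


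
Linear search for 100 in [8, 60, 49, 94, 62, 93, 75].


i=0: 8!=100
i=1: 60!=100
i=2: 49!=100
i=3: 94!=100
i=4: 62!=100
i=5: 93!=100
i=6: 75!=100

Not found, 7 comps


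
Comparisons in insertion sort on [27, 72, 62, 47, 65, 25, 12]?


Algorithm: insertion sort
Input: [27, 72, 62, 47, 65, 25, 12]
Sorted: [12, 25, 27, 47, 62, 65, 72]

19


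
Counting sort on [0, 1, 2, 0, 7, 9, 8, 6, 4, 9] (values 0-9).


Input: [0, 1, 2, 0, 7, 9, 8, 6, 4, 9]
Counts: [2, 1, 1, 0, 1, 0, 1, 1, 1, 2]

Sorted: [0, 0, 1, 2, 4, 6, 7, 8, 9, 9]


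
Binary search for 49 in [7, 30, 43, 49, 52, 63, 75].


Step 1: lo=0, hi=6, mid=3, val=49

Found at index 3


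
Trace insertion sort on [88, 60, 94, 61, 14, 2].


Initial: [88, 60, 94, 61, 14, 2]
Insert 60: [60, 88, 94, 61, 14, 2]
Insert 94: [60, 88, 94, 61, 14, 2]
Insert 61: [60, 61, 88, 94, 14, 2]
Insert 14: [14, 60, 61, 88, 94, 2]
Insert 2: [2, 14, 60, 61, 88, 94]

Sorted: [2, 14, 60, 61, 88, 94]


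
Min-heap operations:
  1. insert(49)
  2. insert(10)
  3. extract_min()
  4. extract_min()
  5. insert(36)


insert(49) -> [49]
insert(10) -> [10, 49]
extract_min()->10, [49]
extract_min()->49, []
insert(36) -> [36]

Final heap: [36]


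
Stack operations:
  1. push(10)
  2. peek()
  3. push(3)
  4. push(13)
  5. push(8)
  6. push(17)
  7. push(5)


push(10) -> [10]
peek()->10
push(3) -> [10, 3]
push(13) -> [10, 3, 13]
push(8) -> [10, 3, 13, 8]
push(17) -> [10, 3, 13, 8, 17]
push(5) -> [10, 3, 13, 8, 17, 5]

Final stack: [10, 3, 13, 8, 17, 5]


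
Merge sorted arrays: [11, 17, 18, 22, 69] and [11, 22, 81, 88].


Take 11 from A
Take 11 from B
Take 17 from A
Take 18 from A
Take 22 from A
Take 22 from B
Take 69 from A

Merged: [11, 11, 17, 18, 22, 22, 69, 81, 88]


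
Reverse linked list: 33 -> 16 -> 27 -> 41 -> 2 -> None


Step 1: curr=33, set curr.next=prev(None) | reversed so far: 33
Step 2: curr=16, set curr.next=prev(33) | reversed so far: 16 -> 33
Step 3: curr=27, set curr.next=prev(16) | reversed so far: 27 -> 16 -> 33
Step 4: curr=41, set curr.next=prev(27) | reversed so far: 41 -> 27 -> 16 -> 33
Step 5: curr=2, set curr.next=prev(41) | reversed so far: 2 -> 41 -> 27 -> 16 -> 33

2 -> 41 -> 27 -> 16 -> 33 -> None


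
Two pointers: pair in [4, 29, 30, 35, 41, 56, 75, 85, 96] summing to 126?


lo=0(4)+hi=8(96)=100
lo=1(29)+hi=8(96)=125
lo=2(30)+hi=8(96)=126

Yes: 30+96=126


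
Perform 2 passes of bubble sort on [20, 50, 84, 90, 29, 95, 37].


Initial: [20, 50, 84, 90, 29, 95, 37]
Pass 1: [20, 50, 84, 29, 90, 37, 95] (2 swaps)
Pass 2: [20, 50, 29, 84, 37, 90, 95] (2 swaps)

After 2 passes: [20, 50, 29, 84, 37, 90, 95]


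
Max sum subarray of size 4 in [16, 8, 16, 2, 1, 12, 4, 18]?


[0:4]: 42
[1:5]: 27
[2:6]: 31
[3:7]: 19
[4:8]: 35

Max: 42 at [0:4]


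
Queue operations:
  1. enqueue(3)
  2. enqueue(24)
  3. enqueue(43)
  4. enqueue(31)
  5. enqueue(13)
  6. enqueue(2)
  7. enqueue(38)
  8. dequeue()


enqueue(3) -> [3]
enqueue(24) -> [3, 24]
enqueue(43) -> [3, 24, 43]
enqueue(31) -> [3, 24, 43, 31]
enqueue(13) -> [3, 24, 43, 31, 13]
enqueue(2) -> [3, 24, 43, 31, 13, 2]
enqueue(38) -> [3, 24, 43, 31, 13, 2, 38]
dequeue()->3, [24, 43, 31, 13, 2, 38]

Final queue: [24, 43, 31, 13, 2, 38]


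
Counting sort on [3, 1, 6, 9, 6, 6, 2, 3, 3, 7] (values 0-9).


Input: [3, 1, 6, 9, 6, 6, 2, 3, 3, 7]
Counts: [0, 1, 1, 3, 0, 0, 3, 1, 0, 1]

Sorted: [1, 2, 3, 3, 3, 6, 6, 6, 7, 9]


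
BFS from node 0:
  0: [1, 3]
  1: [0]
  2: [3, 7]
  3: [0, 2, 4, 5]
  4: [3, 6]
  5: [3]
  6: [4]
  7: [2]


Visit 0, enqueue [1, 3]
Visit 1, enqueue []
Visit 3, enqueue [2, 4, 5]
Visit 2, enqueue [7]
Visit 4, enqueue [6]
Visit 5, enqueue []
Visit 7, enqueue []
Visit 6, enqueue []

BFS order: [0, 1, 3, 2, 4, 5, 7, 6]


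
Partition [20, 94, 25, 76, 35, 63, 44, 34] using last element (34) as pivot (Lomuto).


Pivot: 34
  20 <= 34: advance i (no swap)
  25 <= 34: swap -> [20, 25, 94, 76, 35, 63, 44, 34]
Place pivot at 2: [20, 25, 34, 76, 35, 63, 44, 94]

Partitioned: [20, 25, 34, 76, 35, 63, 44, 94]


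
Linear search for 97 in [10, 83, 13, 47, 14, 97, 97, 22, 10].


i=0: 10!=97
i=1: 83!=97
i=2: 13!=97
i=3: 47!=97
i=4: 14!=97
i=5: 97==97 found!

Found at 5, 6 comps


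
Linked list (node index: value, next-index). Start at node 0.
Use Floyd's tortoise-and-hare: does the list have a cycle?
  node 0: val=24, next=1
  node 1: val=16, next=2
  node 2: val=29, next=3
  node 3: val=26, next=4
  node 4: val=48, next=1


Floyd's tortoise (slow, +1) and hare (fast, +2):
  init: slow=0, fast=0
  step 1: slow=1, fast=2
  step 2: slow=2, fast=4
  step 3: slow=3, fast=2
  step 4: slow=4, fast=4
  slow == fast at node 4: cycle detected

Cycle: yes


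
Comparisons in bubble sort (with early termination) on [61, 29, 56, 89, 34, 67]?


Algorithm: bubble sort (with early termination)
Input: [61, 29, 56, 89, 34, 67]
Sorted: [29, 34, 56, 61, 67, 89]

14


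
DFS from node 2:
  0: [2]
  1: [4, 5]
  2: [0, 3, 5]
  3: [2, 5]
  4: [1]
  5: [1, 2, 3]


Visit 2, push [5, 3, 0]
Visit 0, push []
Visit 3, push [5]
Visit 5, push [1]
Visit 1, push [4]
Visit 4, push []

DFS order: [2, 0, 3, 5, 1, 4]


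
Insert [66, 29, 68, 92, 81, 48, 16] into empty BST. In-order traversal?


Insert 66: root
Insert 29: L from 66
Insert 68: R from 66
Insert 92: R from 66 -> R from 68
Insert 81: R from 66 -> R from 68 -> L from 92
Insert 48: L from 66 -> R from 29
Insert 16: L from 66 -> L from 29

In-order: [16, 29, 48, 66, 68, 81, 92]


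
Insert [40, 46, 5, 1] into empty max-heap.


Insert 40: [40]
Insert 46: [46, 40]
Insert 5: [46, 40, 5]
Insert 1: [46, 40, 5, 1]

Final heap: [46, 40, 5, 1]


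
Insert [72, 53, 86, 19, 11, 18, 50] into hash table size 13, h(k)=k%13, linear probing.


Insert 72: h=7 -> slot 7
Insert 53: h=1 -> slot 1
Insert 86: h=8 -> slot 8
Insert 19: h=6 -> slot 6
Insert 11: h=11 -> slot 11
Insert 18: h=5 -> slot 5
Insert 50: h=11, 1 probes -> slot 12

Table: [None, 53, None, None, None, 18, 19, 72, 86, None, None, 11, 50]


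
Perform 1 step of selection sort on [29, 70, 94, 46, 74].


Initial: [29, 70, 94, 46, 74]
Step 1: min=29 at 0
  Swap: [29, 70, 94, 46, 74]

After 1 step: [29, 70, 94, 46, 74]


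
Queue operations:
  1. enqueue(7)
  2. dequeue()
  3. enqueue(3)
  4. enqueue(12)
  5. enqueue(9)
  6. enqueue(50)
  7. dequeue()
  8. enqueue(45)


enqueue(7) -> [7]
dequeue()->7, []
enqueue(3) -> [3]
enqueue(12) -> [3, 12]
enqueue(9) -> [3, 12, 9]
enqueue(50) -> [3, 12, 9, 50]
dequeue()->3, [12, 9, 50]
enqueue(45) -> [12, 9, 50, 45]

Final queue: [12, 9, 50, 45]
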